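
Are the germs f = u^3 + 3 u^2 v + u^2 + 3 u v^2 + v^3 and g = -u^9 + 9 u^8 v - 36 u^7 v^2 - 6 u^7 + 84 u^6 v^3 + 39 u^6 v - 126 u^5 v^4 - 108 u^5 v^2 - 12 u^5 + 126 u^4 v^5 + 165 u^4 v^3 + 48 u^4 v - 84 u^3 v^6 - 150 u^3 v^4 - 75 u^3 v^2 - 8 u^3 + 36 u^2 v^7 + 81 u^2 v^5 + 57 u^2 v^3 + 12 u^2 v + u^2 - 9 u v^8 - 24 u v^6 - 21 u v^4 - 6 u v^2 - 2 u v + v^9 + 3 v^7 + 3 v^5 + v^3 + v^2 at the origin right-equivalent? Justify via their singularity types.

The Hessian of f at 0 is [[2, 0], [0, 0]] with rank 1, so corank 1. A Groebner basis of the Jacobian ideal J(f) in C{u,v} is {v^2, u}; counting standard monomials gives mu = 2. Corank 1: A-series; mu = 2 gives A_2. The Hessian of g at 0 is [[2, -2], [-2, 2]] with rank 1, so corank 1. A Groebner basis of the Jacobian ideal J(g) in C{u,v} is {v^2, u - v}; counting standard monomials gives mu = 2. Corank 1: A-series; mu = 2 gives A_2. Both have type A_2, hence right-equivalent.

Yes.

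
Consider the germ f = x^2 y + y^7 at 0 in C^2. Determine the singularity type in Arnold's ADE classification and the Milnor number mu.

The Hessian of f at 0 is [[0, 0], [0, 0]] with rank 0, so corank 2. A Groebner basis of the Jacobian ideal J(f) in C{x,y} is {x^2/7 + y^6, x^3, x*y}; counting standard monomials gives mu = 8. Corank 2; j^3 = x^2*y has shape L^2 M (L != M), so D-series; mu = 8 gives D_8.

Type D_{8}, Milnor number mu = 8.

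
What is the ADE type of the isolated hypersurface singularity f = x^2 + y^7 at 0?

A_6

The Hessian of f at 0 has rank 1. Corank 1: A-series; mu = 6 gives A_6.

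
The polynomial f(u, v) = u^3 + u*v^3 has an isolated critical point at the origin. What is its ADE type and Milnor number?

Type E_7, Milnor number mu = 7.

The Hessian of f at 0 has rank 0. Corank 2; j^3 = u^3 is a perfect cube, so E-series; the 4-jet and mu = 7 give E_7.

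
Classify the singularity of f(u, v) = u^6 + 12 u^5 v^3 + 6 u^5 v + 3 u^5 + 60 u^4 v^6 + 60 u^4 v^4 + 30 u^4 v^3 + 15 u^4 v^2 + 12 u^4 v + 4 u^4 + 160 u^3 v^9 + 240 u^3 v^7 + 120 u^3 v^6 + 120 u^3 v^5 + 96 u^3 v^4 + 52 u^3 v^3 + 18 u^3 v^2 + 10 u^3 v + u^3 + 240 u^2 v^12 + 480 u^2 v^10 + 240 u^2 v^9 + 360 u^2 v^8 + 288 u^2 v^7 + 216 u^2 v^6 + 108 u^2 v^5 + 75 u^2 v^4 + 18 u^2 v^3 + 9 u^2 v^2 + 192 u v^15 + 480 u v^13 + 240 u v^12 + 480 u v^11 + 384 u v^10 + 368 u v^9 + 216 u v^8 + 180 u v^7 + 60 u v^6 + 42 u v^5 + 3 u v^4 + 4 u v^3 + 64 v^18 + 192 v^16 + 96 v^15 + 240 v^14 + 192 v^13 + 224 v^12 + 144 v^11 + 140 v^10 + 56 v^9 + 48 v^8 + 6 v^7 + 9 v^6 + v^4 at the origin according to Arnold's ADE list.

E6

The Hessian of f at 0 has rank 0. Corank 2; j^3 = u^3 is a perfect cube, so E-series; the 4-jet and mu = 6 give E_6.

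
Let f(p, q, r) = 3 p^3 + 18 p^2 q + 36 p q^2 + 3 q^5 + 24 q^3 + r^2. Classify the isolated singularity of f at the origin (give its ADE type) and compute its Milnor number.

Type E_{8}, Milnor number mu = 8.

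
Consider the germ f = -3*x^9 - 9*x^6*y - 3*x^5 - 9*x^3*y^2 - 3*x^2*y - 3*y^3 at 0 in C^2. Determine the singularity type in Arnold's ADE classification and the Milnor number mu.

Type D_4, Milnor number mu = 4.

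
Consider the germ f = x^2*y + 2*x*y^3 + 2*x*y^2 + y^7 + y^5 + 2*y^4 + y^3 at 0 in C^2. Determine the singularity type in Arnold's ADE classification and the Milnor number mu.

Type D_8, Milnor number mu = 8.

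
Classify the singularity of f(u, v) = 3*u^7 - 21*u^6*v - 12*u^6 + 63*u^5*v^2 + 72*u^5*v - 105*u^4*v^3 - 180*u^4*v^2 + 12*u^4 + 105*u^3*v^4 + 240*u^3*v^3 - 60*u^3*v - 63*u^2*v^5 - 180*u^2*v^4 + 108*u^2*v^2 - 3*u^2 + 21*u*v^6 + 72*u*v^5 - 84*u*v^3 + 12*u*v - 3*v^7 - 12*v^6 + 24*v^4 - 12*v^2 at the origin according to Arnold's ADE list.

A6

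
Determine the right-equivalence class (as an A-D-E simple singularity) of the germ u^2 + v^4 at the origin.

A_3

The Hessian of f at 0 has rank 1. Corank 1: A-series; mu = 3 gives A_3.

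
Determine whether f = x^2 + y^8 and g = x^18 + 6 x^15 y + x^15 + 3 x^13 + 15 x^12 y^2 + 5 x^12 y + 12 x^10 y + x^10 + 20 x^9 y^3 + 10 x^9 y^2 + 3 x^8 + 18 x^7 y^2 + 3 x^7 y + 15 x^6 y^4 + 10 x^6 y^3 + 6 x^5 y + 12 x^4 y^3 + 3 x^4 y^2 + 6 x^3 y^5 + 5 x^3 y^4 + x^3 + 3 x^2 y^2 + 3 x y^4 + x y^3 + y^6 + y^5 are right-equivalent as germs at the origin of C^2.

No.

The Hessian of f at 0 has rank 1. Corank 1: A-series; mu = 7 gives A_7. The Hessian of g at 0 has rank 0. Corank 2; j^3 = x^3 is a perfect cube, so E-series; the 4-jet and mu = 7 give E_7. f is A_7 but g is E_7, hence not right-equivalent.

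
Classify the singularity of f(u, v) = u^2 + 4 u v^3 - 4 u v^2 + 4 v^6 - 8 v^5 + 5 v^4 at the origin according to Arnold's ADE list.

A_{3}

The Hessian of f at 0 has rank 1. Corank 1: A-series; mu = 3 gives A_3.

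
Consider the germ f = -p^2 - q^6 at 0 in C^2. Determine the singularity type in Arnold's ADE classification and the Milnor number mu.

Type A_{5}, Milnor number mu = 5.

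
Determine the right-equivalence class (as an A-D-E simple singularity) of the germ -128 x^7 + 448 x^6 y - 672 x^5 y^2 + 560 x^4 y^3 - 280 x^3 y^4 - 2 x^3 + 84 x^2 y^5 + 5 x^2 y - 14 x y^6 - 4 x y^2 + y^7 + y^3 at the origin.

The Hessian of f at 0 is [[0, 0], [0, 0]] with rank 0, so corank 2. A Groebner basis of the Jacobian ideal J(f) in C{x,y} is {-x*y/14 + y^6 + y^2/14, x*y^2 - y^3, x^2 - 3*x*y/2 + y^2/2}; counting standard monomials gives mu = 8. Corank 2; j^3 = -(x - y)^2*(2*x - y) has shape L^2 M (L != M), so D-series; mu = 8 gives D_8.

D_8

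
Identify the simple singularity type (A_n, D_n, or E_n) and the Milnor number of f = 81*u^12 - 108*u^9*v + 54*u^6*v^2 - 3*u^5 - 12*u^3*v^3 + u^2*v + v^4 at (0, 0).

The Hessian of f at 0 is [[0, 0], [0, 0]] with rank 0, so corank 2. A Groebner basis of the Jacobian ideal J(f) in C{u,v} is {u^3, u^2/4 + v^3, u*v}; counting standard monomials gives mu = 5. Corank 2; j^3 = u^2*v has shape L^2 M (L != M), so D-series; mu = 5 gives D_5.

Type D_{5}, Milnor number mu = 5.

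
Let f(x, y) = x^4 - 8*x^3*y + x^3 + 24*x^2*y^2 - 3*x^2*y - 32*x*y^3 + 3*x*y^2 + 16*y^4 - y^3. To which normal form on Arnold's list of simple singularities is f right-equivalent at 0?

E_6

The Hessian of f at 0 has rank 0. Corank 2; j^3 = (x - y)^3 is a perfect cube, so E-series; the 4-jet and mu = 6 give E_6.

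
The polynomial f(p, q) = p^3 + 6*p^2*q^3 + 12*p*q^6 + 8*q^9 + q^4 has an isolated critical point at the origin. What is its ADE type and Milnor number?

Type E_6, Milnor number mu = 6.

The Hessian of f at 0 is [[0, 0], [0, 0]] with rank 0, so corank 2. A Groebner basis of the Jacobian ideal J(f) in C{p,q} is {q^3, p^2}; counting standard monomials gives mu = 6. Corank 2; j^3 = p^3 is a perfect cube, so E-series; the 4-jet and mu = 6 give E_6.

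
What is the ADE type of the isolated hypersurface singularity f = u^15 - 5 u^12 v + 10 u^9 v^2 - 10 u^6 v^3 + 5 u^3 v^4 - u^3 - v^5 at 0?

The Hessian of f at 0 has rank 0. Corank 2; j^3 = -u^3 is a perfect cube, so E-series; the 5-jet and mu = 8 give E_8.

E_8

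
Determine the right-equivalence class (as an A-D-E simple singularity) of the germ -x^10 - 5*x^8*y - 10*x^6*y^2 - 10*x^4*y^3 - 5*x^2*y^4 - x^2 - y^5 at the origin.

The Hessian of f at 0 is [[-2, 0], [0, 0]] with rank 1, so corank 1. A Groebner basis of the Jacobian ideal J(f) in C{x,y} is {y^4, x}; counting standard monomials gives mu = 4. Corank 1: A-series; mu = 4 gives A_4.

A_{4}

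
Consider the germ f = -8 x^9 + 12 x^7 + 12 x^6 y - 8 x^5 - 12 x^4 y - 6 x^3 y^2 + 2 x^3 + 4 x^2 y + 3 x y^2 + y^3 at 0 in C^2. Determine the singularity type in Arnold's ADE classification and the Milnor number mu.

Type D4, Milnor number mu = 4.

The Hessian of f at 0 is [[0, 0], [0, 0]] with rank 0, so corank 2. A Groebner basis of the Jacobian ideal J(f) in C{x,y} is {y^3, x^2 - 3*y^2/2, x*y + 3*y^2/2}; counting standard monomials gives mu = 4. Corank 2; j^3 = (x + y)*(2*x^2 + 2*x*y + y^2) splits into three distinct lines over C (the quadratic factor has nonzero discriminant), so D_4.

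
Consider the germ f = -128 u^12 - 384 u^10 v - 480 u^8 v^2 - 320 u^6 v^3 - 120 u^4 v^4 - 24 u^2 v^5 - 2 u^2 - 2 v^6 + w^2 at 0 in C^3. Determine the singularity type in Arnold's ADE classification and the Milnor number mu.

The Hessian of f at 0 has rank 2. Corank 1: A-series; mu = 5 gives A_5.

Type A_{5}, Milnor number mu = 5.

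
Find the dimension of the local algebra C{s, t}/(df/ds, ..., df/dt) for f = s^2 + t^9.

The Hessian of f at 0 has rank 1. Corank 1: A-series; mu = 8 gives A_8.

8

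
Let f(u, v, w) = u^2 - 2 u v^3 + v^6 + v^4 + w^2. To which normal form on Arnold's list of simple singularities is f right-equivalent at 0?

The Hessian of f at 0 has rank 2. Corank 1: A-series; mu = 3 gives A_3.

A_3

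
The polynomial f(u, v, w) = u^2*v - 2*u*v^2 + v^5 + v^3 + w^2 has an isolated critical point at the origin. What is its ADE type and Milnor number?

The Hessian of f at 0 is [[0, 0, 0], [0, 0, 0], [0, 0, 2]] with rank 1, so corank 2. A Groebner basis of the Jacobian ideal J(f) in C{u,v,w} is {u^2/5 + v^4 - v^2/5, u^3 - v^3, u*v - v^2, w}; counting standard monomials gives mu = 6. Corank 2; j^3 = v*(u - v)^2 has shape L^2 M (L != M), so D-series; mu = 6 gives D_6.

Type D_6, Milnor number mu = 6.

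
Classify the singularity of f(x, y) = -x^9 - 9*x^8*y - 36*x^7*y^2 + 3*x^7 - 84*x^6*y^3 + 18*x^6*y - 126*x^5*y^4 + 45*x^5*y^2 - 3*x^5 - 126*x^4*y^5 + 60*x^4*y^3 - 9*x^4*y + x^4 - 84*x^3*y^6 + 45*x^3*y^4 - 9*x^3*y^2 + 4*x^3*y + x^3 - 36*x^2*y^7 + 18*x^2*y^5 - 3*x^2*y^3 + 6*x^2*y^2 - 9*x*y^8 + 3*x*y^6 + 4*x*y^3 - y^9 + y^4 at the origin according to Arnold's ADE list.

E6

The Hessian of f at 0 has rank 0. Corank 2; j^3 = x^3 is a perfect cube, so E-series; the 4-jet and mu = 6 give E_6.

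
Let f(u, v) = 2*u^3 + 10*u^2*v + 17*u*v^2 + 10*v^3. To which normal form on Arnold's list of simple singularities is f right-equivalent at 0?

D_{4}

The Hessian of f at 0 has rank 0. Corank 2; j^3 = (u + 2*v)*(2*u^2 + 6*u*v + 5*v^2) splits into three distinct lines over C (the quadratic factor has nonzero discriminant), so D_4.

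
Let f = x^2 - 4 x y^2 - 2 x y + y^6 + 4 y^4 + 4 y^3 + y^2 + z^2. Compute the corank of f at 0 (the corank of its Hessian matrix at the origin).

1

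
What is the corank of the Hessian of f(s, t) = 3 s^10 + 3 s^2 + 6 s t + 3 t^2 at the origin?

Hessian at 0 has rank 1.

1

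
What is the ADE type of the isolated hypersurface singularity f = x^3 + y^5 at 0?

E_{8}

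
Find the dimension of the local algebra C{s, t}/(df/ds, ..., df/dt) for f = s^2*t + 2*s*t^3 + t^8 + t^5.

The Hessian of f at 0 is [[0, 0], [0, 0]] with rank 0, so corank 2. A Groebner basis of the Jacobian ideal J(f) in C{s,t} is {s^4, s^3*t - s^2/8 - s*t^2/8, s^3 + s^2*t^2, s*t + t^3}; counting standard monomials gives mu = 9. Corank 2; j^3 = s^2*t has shape L^2 M (L != M), so D-series; mu = 9 gives D_9.

9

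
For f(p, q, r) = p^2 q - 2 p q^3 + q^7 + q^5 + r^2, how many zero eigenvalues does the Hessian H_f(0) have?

2

Hessian at 0 has rank 1.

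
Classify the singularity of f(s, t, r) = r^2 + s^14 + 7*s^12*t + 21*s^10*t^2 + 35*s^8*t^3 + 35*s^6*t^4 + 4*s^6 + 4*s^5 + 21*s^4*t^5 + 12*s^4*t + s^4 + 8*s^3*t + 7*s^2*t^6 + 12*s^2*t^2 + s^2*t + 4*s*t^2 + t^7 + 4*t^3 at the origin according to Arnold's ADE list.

D_{8}

The Hessian of f at 0 has rank 1. Corank 2; j^3 = t*(s + 2*t)^2 has shape L^2 M (L != M), so D-series; mu = 8 gives D_8.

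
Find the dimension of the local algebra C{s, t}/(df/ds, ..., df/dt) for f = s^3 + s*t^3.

7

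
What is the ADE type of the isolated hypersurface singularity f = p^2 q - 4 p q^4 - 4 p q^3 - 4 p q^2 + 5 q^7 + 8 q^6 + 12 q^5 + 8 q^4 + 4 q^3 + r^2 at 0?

D_8

The Hessian of f at 0 has rank 1. Corank 2; j^3 = q*(p - 2*q)^2 has shape L^2 M (L != M), so D-series; mu = 8 gives D_8.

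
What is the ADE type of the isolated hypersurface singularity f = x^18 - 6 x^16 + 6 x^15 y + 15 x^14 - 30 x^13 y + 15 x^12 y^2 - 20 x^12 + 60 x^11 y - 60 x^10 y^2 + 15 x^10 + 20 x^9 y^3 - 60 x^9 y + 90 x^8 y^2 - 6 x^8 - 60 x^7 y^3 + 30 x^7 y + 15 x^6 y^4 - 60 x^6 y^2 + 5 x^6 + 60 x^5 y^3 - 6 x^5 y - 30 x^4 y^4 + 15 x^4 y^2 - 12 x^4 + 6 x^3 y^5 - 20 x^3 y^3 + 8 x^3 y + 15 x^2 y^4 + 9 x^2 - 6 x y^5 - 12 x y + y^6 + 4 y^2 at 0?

A_{5}

The Hessian of f at 0 has rank 1. Corank 1: A-series; mu = 5 gives A_5.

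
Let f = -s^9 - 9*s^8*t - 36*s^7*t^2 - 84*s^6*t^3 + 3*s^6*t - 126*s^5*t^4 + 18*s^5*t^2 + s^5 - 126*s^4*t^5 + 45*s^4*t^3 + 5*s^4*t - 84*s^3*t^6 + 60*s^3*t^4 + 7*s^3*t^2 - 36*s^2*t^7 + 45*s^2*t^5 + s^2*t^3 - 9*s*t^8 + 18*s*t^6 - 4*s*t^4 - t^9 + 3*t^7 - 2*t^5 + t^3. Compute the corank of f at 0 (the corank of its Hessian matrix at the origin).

2

Hessian at 0 has rank 0.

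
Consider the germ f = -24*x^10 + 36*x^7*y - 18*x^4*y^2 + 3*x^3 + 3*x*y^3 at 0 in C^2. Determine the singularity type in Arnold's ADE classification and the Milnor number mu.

Type E7, Milnor number mu = 7.

The Hessian of f at 0 has rank 0. Corank 2; j^3 = 3*x^3 is a perfect cube, so E-series; the 4-jet and mu = 7 give E_7.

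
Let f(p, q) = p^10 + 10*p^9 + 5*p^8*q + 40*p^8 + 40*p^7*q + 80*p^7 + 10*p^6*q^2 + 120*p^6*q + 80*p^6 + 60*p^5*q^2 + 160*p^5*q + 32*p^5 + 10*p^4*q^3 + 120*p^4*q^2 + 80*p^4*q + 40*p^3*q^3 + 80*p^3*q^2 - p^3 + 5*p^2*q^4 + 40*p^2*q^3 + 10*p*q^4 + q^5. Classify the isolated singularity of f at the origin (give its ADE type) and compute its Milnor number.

Type E8, Milnor number mu = 8.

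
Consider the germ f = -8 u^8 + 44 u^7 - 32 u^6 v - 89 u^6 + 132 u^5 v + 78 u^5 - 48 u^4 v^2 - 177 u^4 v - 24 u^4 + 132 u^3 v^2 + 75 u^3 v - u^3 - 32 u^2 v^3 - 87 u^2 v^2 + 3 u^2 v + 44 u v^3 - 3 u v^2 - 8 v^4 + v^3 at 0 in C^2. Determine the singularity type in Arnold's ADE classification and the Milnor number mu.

The Hessian of f at 0 is [[0, 0], [0, 0]] with rank 0, so corank 2. A Groebner basis of the Jacobian ideal J(f) in C{u,v} is {3*u^2 - 6*u*v + v^4 + v^3 + 3*v^2, u^3 + 24*u^2 - 48*u*v + 7*v^3 + 24*v^2, u^2*v + 17*u^2 - 34*u*v + 14*v^3/3 + 17*v^2, 9*u^2 + u*v^2 - 18*u*v + 2*v^3 + 9*v^2}; counting standard monomials gives mu = 7. Corank 2; j^3 = -(u - v)^3 is a perfect cube, so E-series; the 4-jet and mu = 7 give E_7.

Type E7, Milnor number mu = 7.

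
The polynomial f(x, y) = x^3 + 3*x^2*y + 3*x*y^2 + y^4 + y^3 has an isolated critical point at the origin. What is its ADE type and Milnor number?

The Hessian of f at 0 has rank 0. Corank 2; j^3 = (x + y)^3 is a perfect cube, so E-series; the 4-jet and mu = 6 give E_6.

Type E_6, Milnor number mu = 6.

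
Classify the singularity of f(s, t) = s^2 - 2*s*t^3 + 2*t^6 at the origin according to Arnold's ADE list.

A_{5}

The Hessian of f at 0 has rank 1. Corank 1: A-series; mu = 5 gives A_5.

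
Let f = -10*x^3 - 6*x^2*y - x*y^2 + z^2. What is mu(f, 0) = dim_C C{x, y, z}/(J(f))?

4

The Hessian of f at 0 has rank 1. Corank 2; j^3 = -x*(10*x^2 + 6*x*y + y^2) splits into three distinct lines over C (the quadratic factor has nonzero discriminant), so D_4.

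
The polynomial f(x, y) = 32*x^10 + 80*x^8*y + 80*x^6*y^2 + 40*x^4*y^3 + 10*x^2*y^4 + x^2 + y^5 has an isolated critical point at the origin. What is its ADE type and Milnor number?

The Hessian of f at 0 is [[2, 0], [0, 0]] with rank 1, so corank 1. A Groebner basis of the Jacobian ideal J(f) in C{x,y} is {y^4, x}; counting standard monomials gives mu = 4. Corank 1: A-series; mu = 4 gives A_4.

Type A4, Milnor number mu = 4.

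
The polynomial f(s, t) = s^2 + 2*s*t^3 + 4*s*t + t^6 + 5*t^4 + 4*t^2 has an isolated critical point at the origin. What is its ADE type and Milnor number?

Type A_{3}, Milnor number mu = 3.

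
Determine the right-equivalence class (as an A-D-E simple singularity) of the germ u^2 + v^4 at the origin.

A3

The Hessian of f at 0 is [[2, 0], [0, 0]] with rank 1, so corank 1. A Groebner basis of the Jacobian ideal J(f) in C{u,v} is {v^3, u}; counting standard monomials gives mu = 3. Corank 1: A-series; mu = 3 gives A_3.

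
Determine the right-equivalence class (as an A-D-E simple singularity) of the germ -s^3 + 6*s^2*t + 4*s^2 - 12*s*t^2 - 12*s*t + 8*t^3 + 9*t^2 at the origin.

The Hessian of f at 0 has rank 1. Corank 1: A-series; mu = 2 gives A_2.

A_{2}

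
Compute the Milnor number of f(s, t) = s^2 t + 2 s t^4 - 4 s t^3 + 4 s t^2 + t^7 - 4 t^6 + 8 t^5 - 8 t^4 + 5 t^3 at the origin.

The Hessian of f at 0 is [[0, 0], [0, 0]] with rank 0, so corank 2. A Groebner basis of the Jacobian ideal J(f) in C{s,t} is {t^3, s^2 - t^2, s*t + 2*t^2}; counting standard monomials gives mu = 4. Corank 2; j^3 = t*(s^2 + 4*s*t + 5*t^2) splits into three distinct lines over C (the quadratic factor has nonzero discriminant), so D_4.

4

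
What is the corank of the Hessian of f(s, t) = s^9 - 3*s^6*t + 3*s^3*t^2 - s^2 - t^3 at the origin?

1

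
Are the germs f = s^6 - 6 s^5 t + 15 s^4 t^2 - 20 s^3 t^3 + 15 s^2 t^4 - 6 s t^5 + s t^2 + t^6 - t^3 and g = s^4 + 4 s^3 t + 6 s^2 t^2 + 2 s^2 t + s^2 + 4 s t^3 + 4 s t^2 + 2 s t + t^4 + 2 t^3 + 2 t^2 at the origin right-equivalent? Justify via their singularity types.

No.

The Hessian of f at 0 is [[0, 0], [0, 0]] with rank 0, so corank 2. A Groebner basis of the Jacobian ideal J(f) in C{s,t} is {s^5 + t^2/6, t^3, s*t - t^2}; counting standard monomials gives mu = 7. Corank 2; j^3 = t^2*(s - t) has shape L^2 M (L != M), so D-series; mu = 7 gives D_7. The Hessian of g at 0 is [[2, 2], [2, 4]] with rank 2, so corank 0. A Groebner basis of the Jacobian ideal J(g) in C{s,t} is {s, t}; counting standard monomials gives mu = 1. Corank 0: nondegenerate Morse point, so A_1. f is D_7 but g is A_1, hence not right-equivalent.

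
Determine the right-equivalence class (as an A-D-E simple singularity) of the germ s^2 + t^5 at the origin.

A_4

The Hessian of f at 0 is [[2, 0], [0, 0]] with rank 1, so corank 1. A Groebner basis of the Jacobian ideal J(f) in C{s,t} is {t^4, s}; counting standard monomials gives mu = 4. Corank 1: A-series; mu = 4 gives A_4.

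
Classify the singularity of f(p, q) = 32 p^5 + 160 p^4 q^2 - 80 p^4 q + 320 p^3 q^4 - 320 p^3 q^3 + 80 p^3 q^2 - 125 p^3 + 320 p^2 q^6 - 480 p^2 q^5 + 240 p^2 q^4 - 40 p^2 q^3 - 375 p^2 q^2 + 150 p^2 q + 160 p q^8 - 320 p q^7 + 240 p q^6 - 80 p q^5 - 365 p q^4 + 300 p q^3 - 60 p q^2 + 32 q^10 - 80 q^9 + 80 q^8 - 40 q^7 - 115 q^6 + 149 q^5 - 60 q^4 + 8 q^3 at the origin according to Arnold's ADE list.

E8

The Hessian of f at 0 is [[0, 0], [0, 0]] with rank 0, so corank 2. A Groebner basis of the Jacobian ideal J(f) in C{p,q} is {17*p^2/40 + p*q^3 + 17*p*q^2/20 - 17*p*q/50 - 17*q^3/50 + 17*q^2/250, p^2 + 2*p*q^2 - 4*p*q/5 + q^4 - 4*q^3/5 + 4*q^2/25, p^3 - 3*p^2/50 - 3*p*q^2/5 + 6*p*q/125 + 22*q^3/125 - 6*q^2/625, p^2*q - p^2/20 - 9*p*q^2/10 + p*q/25 + q^3/5 - q^2/125}; counting standard monomials gives mu = 8. Corank 2; j^3 = -(5*p - 2*q)^3 is a perfect cube, so E-series; the 5-jet and mu = 8 give E_8.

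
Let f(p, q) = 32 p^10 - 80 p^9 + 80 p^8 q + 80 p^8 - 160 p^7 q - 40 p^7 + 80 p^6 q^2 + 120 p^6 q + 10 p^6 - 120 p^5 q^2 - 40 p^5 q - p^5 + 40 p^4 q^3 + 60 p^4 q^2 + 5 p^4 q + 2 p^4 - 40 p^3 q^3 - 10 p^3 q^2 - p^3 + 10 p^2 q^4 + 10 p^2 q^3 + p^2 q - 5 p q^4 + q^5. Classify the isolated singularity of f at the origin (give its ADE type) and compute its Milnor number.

Type D6, Milnor number mu = 6.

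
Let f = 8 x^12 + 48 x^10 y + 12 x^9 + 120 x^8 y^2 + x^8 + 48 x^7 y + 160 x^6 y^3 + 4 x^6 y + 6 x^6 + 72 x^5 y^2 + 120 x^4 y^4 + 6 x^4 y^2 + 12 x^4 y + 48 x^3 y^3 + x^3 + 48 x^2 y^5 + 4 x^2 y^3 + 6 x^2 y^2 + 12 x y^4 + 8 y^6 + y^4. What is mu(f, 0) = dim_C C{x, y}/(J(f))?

6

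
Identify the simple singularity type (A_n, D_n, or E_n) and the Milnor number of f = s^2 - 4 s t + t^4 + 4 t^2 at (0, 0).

Type A_3, Milnor number mu = 3.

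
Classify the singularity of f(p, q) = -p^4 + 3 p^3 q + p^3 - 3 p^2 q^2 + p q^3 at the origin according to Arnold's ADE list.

E_7

The Hessian of f at 0 is [[0, 0], [0, 0]] with rank 0, so corank 2. A Groebner basis of the Jacobian ideal J(f) in C{p,q} is {3*p^2 + q^4 + q^3, p^3, p^2*q - p^2 - q^3/3, -2*p^2 + p*q^2 - 2*q^3/3}; counting standard monomials gives mu = 7. Corank 2; j^3 = p^3 is a perfect cube, so E-series; the 4-jet and mu = 7 give E_7.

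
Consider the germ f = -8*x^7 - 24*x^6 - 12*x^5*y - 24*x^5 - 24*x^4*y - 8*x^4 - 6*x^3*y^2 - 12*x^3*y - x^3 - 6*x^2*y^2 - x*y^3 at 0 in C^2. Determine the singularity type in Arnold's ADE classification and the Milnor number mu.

Type E_{7}, Milnor number mu = 7.

The Hessian of f at 0 is [[0, 0], [0, 0]] with rank 0, so corank 2. A Groebner basis of the Jacobian ideal J(f) in C{x,y} is {3*x^2/4 + y^4 + y^3/4, x^3, x^2*y - x^2/4 - y^3/12, x^2 + x*y^2 + y^3/3}; counting standard monomials gives mu = 7. Corank 2; j^3 = -x^3 is a perfect cube, so E-series; the 4-jet and mu = 7 give E_7.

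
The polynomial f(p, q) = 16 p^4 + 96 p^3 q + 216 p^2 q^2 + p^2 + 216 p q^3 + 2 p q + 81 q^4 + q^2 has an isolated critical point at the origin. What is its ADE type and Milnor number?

Type A_3, Milnor number mu = 3.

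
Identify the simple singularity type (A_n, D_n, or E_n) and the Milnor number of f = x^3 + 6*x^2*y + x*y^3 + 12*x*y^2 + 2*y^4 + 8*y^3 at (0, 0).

Type E7, Milnor number mu = 7.

The Hessian of f at 0 is [[0, 0], [0, 0]] with rank 0, so corank 2. A Groebner basis of the Jacobian ideal J(f) in C{x,y} is {x^3 + 6*x^2*y + 48*x^2 + 192*x*y + 192*y^2, -6*x^2 + x*y^2 - 24*x*y - 24*y^2, 3*x^2 + 12*x*y + y^3 + 12*y^2}; counting standard monomials gives mu = 7. Corank 2; j^3 = (x + 2*y)^3 is a perfect cube, so E-series; the 4-jet and mu = 7 give E_7.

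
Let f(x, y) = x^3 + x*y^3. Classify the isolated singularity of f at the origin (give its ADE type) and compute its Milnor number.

The Hessian of f at 0 has rank 0. Corank 2; j^3 = x^3 is a perfect cube, so E-series; the 4-jet and mu = 7 give E_7.

Type E_7, Milnor number mu = 7.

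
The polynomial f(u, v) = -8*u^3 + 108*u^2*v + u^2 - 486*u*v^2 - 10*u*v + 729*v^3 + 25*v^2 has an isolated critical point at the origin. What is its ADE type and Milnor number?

The Hessian of f at 0 has rank 1. Corank 1: A-series; mu = 2 gives A_2.

Type A_{2}, Milnor number mu = 2.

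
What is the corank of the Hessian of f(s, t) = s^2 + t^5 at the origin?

1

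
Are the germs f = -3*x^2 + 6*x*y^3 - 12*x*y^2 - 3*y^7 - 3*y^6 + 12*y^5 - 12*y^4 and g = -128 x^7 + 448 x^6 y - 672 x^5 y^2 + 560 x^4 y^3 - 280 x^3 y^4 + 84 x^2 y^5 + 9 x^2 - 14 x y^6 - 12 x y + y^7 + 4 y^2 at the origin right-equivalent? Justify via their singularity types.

The Hessian of f at 0 is [[-6, 0], [0, 0]] with rank 1, so corank 1. A Groebner basis of the Jacobian ideal J(f) in C{x,y} is {x^3, x^2*y + x^2 - 4*x*y - 8*x - 16*y^2, x^2/4 + x*y^2 + x*y + 2*x + 4*y^2, -x + y^3 - 2*y^2}; counting standard monomials gives mu = 6. Corank 1: A-series; mu = 6 gives A_6. The Hessian of g at 0 is [[18, -12], [-12, 8]] with rank 1, so corank 1. A Groebner basis of the Jacobian ideal J(g) in C{x,y} is {y^6, x - 2*y/3}; counting standard monomials gives mu = 6. Corank 1: A-series; mu = 6 gives A_6. Both have type A_6, hence right-equivalent.

Yes.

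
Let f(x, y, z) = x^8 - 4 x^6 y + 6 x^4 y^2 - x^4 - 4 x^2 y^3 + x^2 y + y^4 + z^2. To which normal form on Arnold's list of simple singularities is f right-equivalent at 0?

The Hessian of f at 0 is [[0, 0, 0], [0, 0, 0], [0, 0, 2]] with rank 1, so corank 2. A Groebner basis of the Jacobian ideal J(f) in C{x,y,z} is {x^3, x^2/4 + y^3, x*y, z}; counting standard monomials gives mu = 5. Corank 2; j^3 = x^2*y has shape L^2 M (L != M), so D-series; mu = 5 gives D_5.

D_{5}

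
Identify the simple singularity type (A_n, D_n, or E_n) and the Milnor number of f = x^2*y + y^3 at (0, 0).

Type D4, Milnor number mu = 4.

The Hessian of f at 0 is [[0, 0], [0, 0]] with rank 0, so corank 2. A Groebner basis of the Jacobian ideal J(f) in C{x,y} is {y^3, x^2 + 3*y^2, x*y}; counting standard monomials gives mu = 4. Corank 2; j^3 = y*(x^2 + y^2) splits into three distinct lines over C (the quadratic factor has nonzero discriminant), so D_4.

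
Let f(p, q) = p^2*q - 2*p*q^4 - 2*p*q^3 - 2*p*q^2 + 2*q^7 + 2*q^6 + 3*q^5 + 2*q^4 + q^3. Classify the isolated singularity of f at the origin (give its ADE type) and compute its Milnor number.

The Hessian of f at 0 is [[0, 0], [0, 0]] with rank 0, so corank 2. A Groebner basis of the Jacobian ideal J(f) in C{p,q} is {p^2/6 + p*q^3 - 4*p*q^2/3 - p*q/6 + 7*q^3/6, -p*q + q^4 + q^3 + q^2, p^3 + 7*p^2/6 - 25*p*q^2/3 + 11*p*q/6 + 19*q^3/6 - 3*q^2, p^2*q + p^2/3 - 11*p*q^2/3 + 2*p*q/3 + 4*q^3/3 - q^2}; counting standard monomials gives mu = 8. Corank 2; j^3 = q*(p - q)^2 has shape L^2 M (L != M), so D-series; mu = 8 gives D_8.

Type D8, Milnor number mu = 8.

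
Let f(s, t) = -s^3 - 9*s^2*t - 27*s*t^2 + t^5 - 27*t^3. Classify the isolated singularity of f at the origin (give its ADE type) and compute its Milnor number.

Type E_8, Milnor number mu = 8.

The Hessian of f at 0 has rank 0. Corank 2; j^3 = -(s + 3*t)^3 is a perfect cube, so E-series; the 5-jet and mu = 8 give E_8.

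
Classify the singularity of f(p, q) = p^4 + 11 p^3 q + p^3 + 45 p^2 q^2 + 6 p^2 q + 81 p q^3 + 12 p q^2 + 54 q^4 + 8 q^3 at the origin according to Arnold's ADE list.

E_{7}

The Hessian of f at 0 is [[0, 0], [0, 0]] with rank 0, so corank 2. A Groebner basis of the Jacobian ideal J(f) in C{p,q} is {3*p^2 + 12*p*q + q^4 + q^3 + 12*q^2, p^3 + 30*p^2 + 120*p*q + 18*q^3 + 120*q^2, p^2*q - 9*p^2 - 36*p*q - 7*q^3 - 36*q^2, 2*p^2 + p*q^2 + 8*p*q + 8*q^3/3 + 8*q^2}; counting standard monomials gives mu = 7. Corank 2; j^3 = (p + 2*q)^3 is a perfect cube, so E-series; the 4-jet and mu = 7 give E_7.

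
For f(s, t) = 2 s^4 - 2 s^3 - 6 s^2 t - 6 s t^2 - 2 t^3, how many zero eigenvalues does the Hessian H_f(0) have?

2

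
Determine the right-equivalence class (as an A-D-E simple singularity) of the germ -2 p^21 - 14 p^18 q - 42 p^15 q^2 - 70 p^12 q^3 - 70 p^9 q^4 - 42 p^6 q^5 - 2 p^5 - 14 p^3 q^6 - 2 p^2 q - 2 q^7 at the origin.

D_8

The Hessian of f at 0 has rank 0. Corank 2; j^3 = -2*p^2*q has shape L^2 M (L != M), so D-series; mu = 8 gives D_8.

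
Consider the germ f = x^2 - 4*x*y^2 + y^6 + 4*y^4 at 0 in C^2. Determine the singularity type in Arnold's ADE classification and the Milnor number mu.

The Hessian of f at 0 is [[2, 0], [0, 0]] with rank 1, so corank 1. A Groebner basis of the Jacobian ideal J(f) in C{x,y} is {x^3, x^2*y, -x/2 + y^2}; counting standard monomials gives mu = 5. Corank 1: A-series; mu = 5 gives A_5.

Type A_{5}, Milnor number mu = 5.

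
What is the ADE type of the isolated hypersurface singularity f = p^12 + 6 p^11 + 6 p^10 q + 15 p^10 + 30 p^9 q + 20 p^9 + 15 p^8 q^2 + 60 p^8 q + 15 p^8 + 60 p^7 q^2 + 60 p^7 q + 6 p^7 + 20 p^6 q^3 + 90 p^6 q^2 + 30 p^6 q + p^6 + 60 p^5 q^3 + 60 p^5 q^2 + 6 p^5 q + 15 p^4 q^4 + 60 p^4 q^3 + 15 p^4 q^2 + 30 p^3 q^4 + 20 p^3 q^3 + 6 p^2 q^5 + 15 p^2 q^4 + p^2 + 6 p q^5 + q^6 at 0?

A_{5}

The Hessian of f at 0 has rank 1. Corank 1: A-series; mu = 5 gives A_5.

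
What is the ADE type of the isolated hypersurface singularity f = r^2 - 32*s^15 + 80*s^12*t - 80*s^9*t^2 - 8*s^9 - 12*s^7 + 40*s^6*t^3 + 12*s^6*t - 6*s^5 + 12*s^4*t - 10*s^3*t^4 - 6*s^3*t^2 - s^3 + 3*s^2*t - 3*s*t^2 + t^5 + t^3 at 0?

E_{8}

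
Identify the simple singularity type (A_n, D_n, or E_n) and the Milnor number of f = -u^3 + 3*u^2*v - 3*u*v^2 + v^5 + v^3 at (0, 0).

The Hessian of f at 0 has rank 0. Corank 2; j^3 = -(u - v)^3 is a perfect cube, so E-series; the 5-jet and mu = 8 give E_8.

Type E8, Milnor number mu = 8.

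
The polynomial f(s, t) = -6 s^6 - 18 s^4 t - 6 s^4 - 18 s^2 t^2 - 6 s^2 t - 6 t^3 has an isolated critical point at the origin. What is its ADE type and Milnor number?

Type D_{4}, Milnor number mu = 4.

The Hessian of f at 0 is [[0, 0], [0, 0]] with rank 0, so corank 2. A Groebner basis of the Jacobian ideal J(f) in C{s,t} is {t^3, s^2 + 3*t^2, s*t}; counting standard monomials gives mu = 4. Corank 2; j^3 = -6*t*(s^2 + t^2) splits into three distinct lines over C (the quadratic factor has nonzero discriminant), so D_4.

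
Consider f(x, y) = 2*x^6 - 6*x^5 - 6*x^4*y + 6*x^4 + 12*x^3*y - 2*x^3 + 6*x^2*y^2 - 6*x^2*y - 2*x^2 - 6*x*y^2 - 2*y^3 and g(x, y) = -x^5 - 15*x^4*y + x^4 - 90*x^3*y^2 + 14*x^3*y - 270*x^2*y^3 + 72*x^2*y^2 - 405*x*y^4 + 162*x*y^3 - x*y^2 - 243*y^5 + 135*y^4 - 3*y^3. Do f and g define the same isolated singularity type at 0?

No.

The Hessian of f at 0 is [[-4, 0], [0, 0]] with rank 1, so corank 1. A Groebner basis of the Jacobian ideal J(f) in C{x,y} is {y^2, x}; counting standard monomials gives mu = 2. Corank 1: A-series; mu = 2 gives A_2. The Hessian of g at 0 is [[0, 0], [0, 0]] with rank 0, so corank 2. A Groebner basis of the Jacobian ideal J(g) in C{x,y} is {x^3 - y^2/4, y^3, x*y + 11*y^2/4}; counting standard monomials gives mu = 5. Corank 2; j^3 = -y^2*(x + 3*y) has shape L^2 M (L != M), so D-series; mu = 5 gives D_5. f is A_2 but g is D_5, hence not right-equivalent.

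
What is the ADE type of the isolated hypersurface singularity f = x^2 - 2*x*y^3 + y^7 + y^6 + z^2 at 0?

A_{6}

The Hessian of f at 0 is [[2, 0, 0], [0, 0, 0], [0, 0, 2]] with rank 2, so corank 1. A Groebner basis of the Jacobian ideal J(f) in C{x,y,z} is {-x + y^3, x^2, z}; counting standard monomials gives mu = 6. Corank 1: A-series; mu = 6 gives A_6.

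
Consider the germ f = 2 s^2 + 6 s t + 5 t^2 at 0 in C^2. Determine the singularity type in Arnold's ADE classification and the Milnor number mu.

The Hessian of f at 0 has rank 2. Corank 0: nondegenerate Morse point, so A_1.

Type A_1, Milnor number mu = 1.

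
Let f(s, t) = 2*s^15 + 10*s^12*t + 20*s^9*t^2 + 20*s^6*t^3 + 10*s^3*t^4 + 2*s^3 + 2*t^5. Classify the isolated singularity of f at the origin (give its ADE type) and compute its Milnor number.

The Hessian of f at 0 has rank 0. Corank 2; j^3 = 2*s^3 is a perfect cube, so E-series; the 5-jet and mu = 8 give E_8.

Type E_8, Milnor number mu = 8.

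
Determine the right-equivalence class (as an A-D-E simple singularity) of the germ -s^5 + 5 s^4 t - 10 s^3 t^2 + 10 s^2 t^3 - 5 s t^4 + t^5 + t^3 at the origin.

E_8

The Hessian of f at 0 has rank 0. Corank 2; j^3 = t^3 is a perfect cube, so E-series; the 5-jet and mu = 8 give E_8.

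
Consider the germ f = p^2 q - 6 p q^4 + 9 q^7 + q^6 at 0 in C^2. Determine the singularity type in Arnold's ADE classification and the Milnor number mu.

Type D7, Milnor number mu = 7.

The Hessian of f at 0 is [[0, 0], [0, 0]] with rank 0, so corank 2. A Groebner basis of the Jacobian ideal J(f) in C{p,q} is {-p*q/3 + q^4, p^3, p^2*q, p^2/2 + p*q^2}; counting standard monomials gives mu = 7. Corank 2; j^3 = p^2*q has shape L^2 M (L != M), so D-series; mu = 7 gives D_7.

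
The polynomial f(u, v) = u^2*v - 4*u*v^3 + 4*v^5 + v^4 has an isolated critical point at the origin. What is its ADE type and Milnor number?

Type D_{5}, Milnor number mu = 5.

The Hessian of f at 0 has rank 0. Corank 2; j^3 = u^2*v has shape L^2 M (L != M), so D-series; mu = 5 gives D_5.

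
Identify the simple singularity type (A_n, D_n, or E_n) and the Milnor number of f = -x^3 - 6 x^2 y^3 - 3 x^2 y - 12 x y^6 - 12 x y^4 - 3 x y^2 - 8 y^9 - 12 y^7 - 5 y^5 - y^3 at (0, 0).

The Hessian of f at 0 has rank 0. Corank 2; j^3 = -(x + y)^3 is a perfect cube, so E-series; the 5-jet and mu = 8 give E_8.

Type E_{8}, Milnor number mu = 8.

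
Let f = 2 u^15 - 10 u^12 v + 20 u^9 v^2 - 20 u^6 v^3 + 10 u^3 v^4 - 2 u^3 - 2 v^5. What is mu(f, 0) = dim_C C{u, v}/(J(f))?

The Hessian of f at 0 has rank 0. Corank 2; j^3 = -2*u^3 is a perfect cube, so E-series; the 5-jet and mu = 8 give E_8.

8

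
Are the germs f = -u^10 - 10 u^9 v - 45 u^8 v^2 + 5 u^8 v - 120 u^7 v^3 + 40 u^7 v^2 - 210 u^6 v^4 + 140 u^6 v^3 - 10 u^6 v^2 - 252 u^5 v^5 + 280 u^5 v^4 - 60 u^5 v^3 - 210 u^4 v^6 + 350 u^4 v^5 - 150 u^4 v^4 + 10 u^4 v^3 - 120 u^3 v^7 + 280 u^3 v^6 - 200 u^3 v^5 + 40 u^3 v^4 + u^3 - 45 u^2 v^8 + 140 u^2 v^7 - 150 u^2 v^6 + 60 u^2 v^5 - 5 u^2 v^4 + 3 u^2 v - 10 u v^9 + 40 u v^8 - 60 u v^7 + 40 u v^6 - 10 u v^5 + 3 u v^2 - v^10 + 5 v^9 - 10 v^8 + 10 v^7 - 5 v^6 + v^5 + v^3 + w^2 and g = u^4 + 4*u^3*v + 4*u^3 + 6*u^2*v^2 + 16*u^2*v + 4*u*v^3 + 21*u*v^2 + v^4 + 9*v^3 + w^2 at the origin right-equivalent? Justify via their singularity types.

No.

The Hessian of f at 0 has rank 1. Corank 2; j^3 = (u + v)^3 is a perfect cube, so E-series; the 5-jet and mu = 8 give E_8. The Hessian of g at 0 has rank 1. Corank 2; j^3 = (u + v)*(2*u + 3*v)^2 has shape L^2 M (L != M), so D-series; mu = 5 gives D_5. f is E_8 but g is D_5, hence not right-equivalent.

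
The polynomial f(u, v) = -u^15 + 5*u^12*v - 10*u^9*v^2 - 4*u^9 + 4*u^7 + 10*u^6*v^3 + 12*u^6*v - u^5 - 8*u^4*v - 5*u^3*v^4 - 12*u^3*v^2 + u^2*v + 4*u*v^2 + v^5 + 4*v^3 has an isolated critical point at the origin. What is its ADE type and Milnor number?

Type D_6, Milnor number mu = 6.

The Hessian of f at 0 has rank 0. Corank 2; j^3 = v*(u + 2*v)^2 has shape L^2 M (L != M), so D-series; mu = 6 gives D_6.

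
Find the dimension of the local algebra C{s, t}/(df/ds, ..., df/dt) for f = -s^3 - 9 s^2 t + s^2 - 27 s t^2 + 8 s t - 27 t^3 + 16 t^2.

2

The Hessian of f at 0 has rank 1. Corank 1: A-series; mu = 2 gives A_2.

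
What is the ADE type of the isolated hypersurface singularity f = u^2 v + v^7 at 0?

The Hessian of f at 0 has rank 0. Corank 2; j^3 = u^2*v has shape L^2 M (L != M), so D-series; mu = 8 gives D_8.

D_{8}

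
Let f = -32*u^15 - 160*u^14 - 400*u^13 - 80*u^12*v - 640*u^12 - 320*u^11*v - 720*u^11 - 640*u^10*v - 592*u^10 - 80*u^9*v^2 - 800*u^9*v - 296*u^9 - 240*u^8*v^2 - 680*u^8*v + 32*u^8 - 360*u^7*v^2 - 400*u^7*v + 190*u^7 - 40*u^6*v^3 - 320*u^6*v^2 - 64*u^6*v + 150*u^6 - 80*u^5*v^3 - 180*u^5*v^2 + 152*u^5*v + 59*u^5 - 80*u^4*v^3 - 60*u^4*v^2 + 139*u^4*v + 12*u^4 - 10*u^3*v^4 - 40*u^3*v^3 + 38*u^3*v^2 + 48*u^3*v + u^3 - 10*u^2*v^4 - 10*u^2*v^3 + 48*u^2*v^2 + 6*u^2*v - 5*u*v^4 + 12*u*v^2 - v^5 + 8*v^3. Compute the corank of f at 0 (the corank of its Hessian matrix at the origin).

2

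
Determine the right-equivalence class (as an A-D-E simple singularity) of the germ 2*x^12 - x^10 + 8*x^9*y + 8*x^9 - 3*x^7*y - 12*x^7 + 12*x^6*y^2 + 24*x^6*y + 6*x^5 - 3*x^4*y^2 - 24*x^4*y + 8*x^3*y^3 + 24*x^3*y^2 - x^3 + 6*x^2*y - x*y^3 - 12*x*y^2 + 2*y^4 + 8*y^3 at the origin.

The Hessian of f at 0 is [[0, 0], [0, 0]] with rank 0, so corank 2. A Groebner basis of the Jacobian ideal J(f) in C{x,y} is {x^3 - 6*x^2*y - 48*x^2 + 192*x*y - 192*y^2, 6*x^2 + x*y^2 - 24*x*y + 24*y^2, 3*x^2 - 12*x*y + y^3 + 12*y^2}; counting standard monomials gives mu = 7. Corank 2; j^3 = -(x - 2*y)^3 is a perfect cube, so E-series; the 4-jet and mu = 7 give E_7.

E7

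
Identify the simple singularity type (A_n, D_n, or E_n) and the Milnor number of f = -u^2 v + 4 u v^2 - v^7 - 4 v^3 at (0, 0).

Type D_{8}, Milnor number mu = 8.

The Hessian of f at 0 has rank 0. Corank 2; j^3 = -v*(u - 2*v)^2 has shape L^2 M (L != M), so D-series; mu = 8 gives D_8.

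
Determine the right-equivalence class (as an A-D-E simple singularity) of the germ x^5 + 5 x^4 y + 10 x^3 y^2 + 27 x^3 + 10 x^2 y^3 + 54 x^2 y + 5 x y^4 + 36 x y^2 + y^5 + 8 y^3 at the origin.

The Hessian of f at 0 has rank 0. Corank 2; j^3 = (3*x + 2*y)^3 is a perfect cube, so E-series; the 5-jet and mu = 8 give E_8.

E8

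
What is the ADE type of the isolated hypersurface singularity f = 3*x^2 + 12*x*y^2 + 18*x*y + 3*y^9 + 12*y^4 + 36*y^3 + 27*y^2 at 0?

A8

The Hessian of f at 0 is [[6, 18], [18, 54]] with rank 1, so corank 1. A Groebner basis of the Jacobian ideal J(f) in C{x,y} is {x^4 + 12*x^3*y - 27*x^3 - 135*x^2*y + 405*x^2/4 + 729*x*y/2 - 729*x/8 - 2187*y/8, x/2 + y^2 + 3*y/2}; counting standard monomials gives mu = 8. Corank 1: A-series; mu = 8 gives A_8.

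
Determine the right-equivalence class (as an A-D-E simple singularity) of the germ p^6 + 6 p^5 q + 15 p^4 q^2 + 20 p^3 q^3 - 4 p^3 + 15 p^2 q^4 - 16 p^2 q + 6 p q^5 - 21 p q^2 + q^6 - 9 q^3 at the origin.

D_7

The Hessian of f at 0 is [[0, 0], [0, 0]] with rank 0, so corank 2. A Groebner basis of the Jacobian ideal J(f) in C{p,q} is {32*p*q/3 + q^5 + 16*q^2, p*q^2 + 3*q^3/2, p^2 + 5*p*q/2 + 3*q^2/2}; counting standard monomials gives mu = 7. Corank 2; j^3 = -(p + q)*(2*p + 3*q)^2 has shape L^2 M (L != M), so D-series; mu = 7 gives D_7.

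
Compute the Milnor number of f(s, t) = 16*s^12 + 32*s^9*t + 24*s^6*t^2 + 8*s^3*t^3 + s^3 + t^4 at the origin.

6

The Hessian of f at 0 has rank 0. Corank 2; j^3 = s^3 is a perfect cube, so E-series; the 4-jet and mu = 6 give E_6.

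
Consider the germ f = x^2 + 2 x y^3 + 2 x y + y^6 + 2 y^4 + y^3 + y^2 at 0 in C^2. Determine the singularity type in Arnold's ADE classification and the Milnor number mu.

The Hessian of f at 0 is [[2, 2], [2, 2]] with rank 1, so corank 1. A Groebner basis of the Jacobian ideal J(f) in C{x,y} is {y^2, x + y}; counting standard monomials gives mu = 2. Corank 1: A-series; mu = 2 gives A_2.

Type A_{2}, Milnor number mu = 2.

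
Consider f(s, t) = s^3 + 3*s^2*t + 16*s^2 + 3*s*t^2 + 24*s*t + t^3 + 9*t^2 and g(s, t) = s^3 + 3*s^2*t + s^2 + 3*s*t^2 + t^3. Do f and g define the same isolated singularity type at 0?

The Hessian of f at 0 is [[32, 24], [24, 18]] with rank 1, so corank 1. A Groebner basis of the Jacobian ideal J(f) in C{s,t} is {t^2, s + 3*t/4}; counting standard monomials gives mu = 2. Corank 1: A-series; mu = 2 gives A_2. The Hessian of g at 0 is [[2, 0], [0, 0]] with rank 1, so corank 1. A Groebner basis of the Jacobian ideal J(g) in C{s,t} is {t^2, s}; counting standard monomials gives mu = 2. Corank 1: A-series; mu = 2 gives A_2. Both have type A_2, hence right-equivalent.

Yes.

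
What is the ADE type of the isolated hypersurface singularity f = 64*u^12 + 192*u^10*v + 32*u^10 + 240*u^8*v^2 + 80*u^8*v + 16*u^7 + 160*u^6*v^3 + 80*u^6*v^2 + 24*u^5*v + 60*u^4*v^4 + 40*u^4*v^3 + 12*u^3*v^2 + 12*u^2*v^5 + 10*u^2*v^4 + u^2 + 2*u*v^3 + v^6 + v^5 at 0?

A_{4}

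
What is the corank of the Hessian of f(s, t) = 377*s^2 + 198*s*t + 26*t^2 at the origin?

Hessian at 0 has rank 2.

0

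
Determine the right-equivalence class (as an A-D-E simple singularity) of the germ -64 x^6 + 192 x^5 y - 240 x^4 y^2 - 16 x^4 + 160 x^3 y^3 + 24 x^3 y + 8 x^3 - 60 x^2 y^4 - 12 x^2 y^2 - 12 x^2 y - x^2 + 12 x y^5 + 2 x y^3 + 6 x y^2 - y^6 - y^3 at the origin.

The Hessian of f at 0 is [[-2, 0], [0, 0]] with rank 1, so corank 1. A Groebner basis of the Jacobian ideal J(f) in C{x,y} is {y^2, x}; counting standard monomials gives mu = 2. Corank 1: A-series; mu = 2 gives A_2.

A2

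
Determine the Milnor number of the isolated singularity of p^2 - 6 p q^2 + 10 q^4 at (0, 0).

3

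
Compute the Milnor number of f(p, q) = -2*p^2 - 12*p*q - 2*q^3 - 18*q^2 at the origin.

2

The Hessian of f at 0 is [[-4, -12], [-12, -36]] with rank 1, so corank 1. A Groebner basis of the Jacobian ideal J(f) in C{p,q} is {q^2, p + 3*q}; counting standard monomials gives mu = 2. Corank 1: A-series; mu = 2 gives A_2.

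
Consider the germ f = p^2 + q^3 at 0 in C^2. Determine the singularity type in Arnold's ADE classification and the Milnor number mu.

Type A_{2}, Milnor number mu = 2.

The Hessian of f at 0 is [[2, 0], [0, 0]] with rank 1, so corank 1. A Groebner basis of the Jacobian ideal J(f) in C{p,q} is {q^2, p}; counting standard monomials gives mu = 2. Corank 1: A-series; mu = 2 gives A_2.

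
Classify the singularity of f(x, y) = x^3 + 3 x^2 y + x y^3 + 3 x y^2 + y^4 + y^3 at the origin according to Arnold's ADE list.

The Hessian of f at 0 has rank 0. Corank 2; j^3 = (x + y)^3 is a perfect cube, so E-series; the 4-jet and mu = 7 give E_7.

E_7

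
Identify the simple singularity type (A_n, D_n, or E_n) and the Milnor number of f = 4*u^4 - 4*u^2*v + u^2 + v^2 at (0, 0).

The Hessian of f at 0 has rank 2. Corank 0: nondegenerate Morse point, so A_1.

Type A_{1}, Milnor number mu = 1.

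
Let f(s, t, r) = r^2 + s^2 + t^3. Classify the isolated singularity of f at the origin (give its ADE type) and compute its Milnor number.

Type A2, Milnor number mu = 2.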